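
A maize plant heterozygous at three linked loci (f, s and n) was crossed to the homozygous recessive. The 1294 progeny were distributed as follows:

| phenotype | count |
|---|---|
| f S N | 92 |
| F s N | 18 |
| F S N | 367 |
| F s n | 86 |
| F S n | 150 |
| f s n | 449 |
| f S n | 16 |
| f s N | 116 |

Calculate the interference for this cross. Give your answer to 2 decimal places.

0.31

The two most frequent reciprocal classes, f s n and F S N, are the parental types, so the F1 was f s n / F S N.
The two rarest classes, f S n and F s N, are the double crossovers. Comparing them with the parentals, only the s allele has switched, so s is the middle locus and the order is f – s – n.
f–s: (178 + 34)/1294 = 0.1638; s–n: (266 + 34)/1294 = 0.2318.
Expected DCO frequency = 0.1638 × 0.2318 ≈ 0.03797; observed = 34/1294 ≈ 0.02628.
Coefficient of coincidence = 0.02628/0.03797 ≈ 0.69; interference = 1 − 0.69 = 0.31.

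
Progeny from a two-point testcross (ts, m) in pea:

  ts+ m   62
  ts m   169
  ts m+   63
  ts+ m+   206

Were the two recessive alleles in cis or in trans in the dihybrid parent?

cis

The two most frequent classes are ts+ m+ (206) and ts m (169); these are the parental (non-recombinant) types.
So the F1 carried ts+ m+ on one chromosome and ts m on the other — the recessive alleles are on the same chromosome (cis / coupling).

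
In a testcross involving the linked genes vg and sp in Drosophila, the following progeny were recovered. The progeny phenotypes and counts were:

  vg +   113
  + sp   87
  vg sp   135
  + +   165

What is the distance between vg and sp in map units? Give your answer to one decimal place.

40.0 map units

The two most frequent classes, + + (165) and vg sp (135), are the parental types, so the F1 was + + / vg sp.
The recombinant classes are + sp and vg +: 87 + 113 = 200.
Recombination frequency = 200/500 = 0.4000 ≈ 40.0%, i.e. 40.0 map units.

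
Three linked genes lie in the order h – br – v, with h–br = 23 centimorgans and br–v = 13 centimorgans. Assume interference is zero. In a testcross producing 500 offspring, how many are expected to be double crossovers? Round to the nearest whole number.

Map distances give recombination frequencies of 0.230 and 0.130 for the two intervals.
With no interference, expected double-crossover frequency = 0.230 × 0.130 = 0.02990.
Expected number = 0.02990 × 500 = 14.95 ≈ 15.

15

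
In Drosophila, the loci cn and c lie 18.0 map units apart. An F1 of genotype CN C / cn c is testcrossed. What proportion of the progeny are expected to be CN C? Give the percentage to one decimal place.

A map distance of 18.0 map units corresponds to a recombination frequency of 0.180.
The F1 is CN C / cn c, so CN C is a parental gamete class with expected frequency (1 − r)/2 = 0.820/2 = 0.4100.
That is 0.4100 = 41.0% of the progeny.

41.0%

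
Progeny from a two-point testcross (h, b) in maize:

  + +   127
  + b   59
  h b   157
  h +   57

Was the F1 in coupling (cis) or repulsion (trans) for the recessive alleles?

The two most frequent classes are + + (127) and h b (157); these are the parental (non-recombinant) types.
So the F1 carried + + on one chromosome and h b on the other — the recessive alleles are on the same chromosome (cis / coupling).

cis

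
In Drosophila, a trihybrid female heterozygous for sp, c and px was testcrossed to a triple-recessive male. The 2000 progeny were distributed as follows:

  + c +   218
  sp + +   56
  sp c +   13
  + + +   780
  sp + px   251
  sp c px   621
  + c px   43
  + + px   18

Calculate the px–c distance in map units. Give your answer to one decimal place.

The two most frequent reciprocal classes, + + + and sp c px, are the parental types, so the F1 was + + + / sp c px.
The two rarest classes, + + px and sp c +, are the double crossovers. Comparing them with the parentals, only the px allele has switched, so px is the middle locus and the order is c – px – sp.
Crossovers in the c–px interval produce the single-crossover classes + c + and sp + px (218 + 251 = 469) plus the double crossovers (31).
RF(c–px) = (469 + 31) / 2000 = 500/2000 = 0.2500 → 25.0 map units.

25.0 map units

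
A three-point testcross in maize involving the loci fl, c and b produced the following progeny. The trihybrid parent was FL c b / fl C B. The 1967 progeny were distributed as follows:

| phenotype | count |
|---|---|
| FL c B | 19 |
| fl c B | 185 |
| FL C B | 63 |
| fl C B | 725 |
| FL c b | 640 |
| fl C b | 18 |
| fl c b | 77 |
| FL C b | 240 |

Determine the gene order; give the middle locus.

b

The two rarest classes, FL c B and fl C b, are the double crossovers. Comparing them with the parentals, only the b allele has switched, so b is the middle locus and the order is fl – b – c.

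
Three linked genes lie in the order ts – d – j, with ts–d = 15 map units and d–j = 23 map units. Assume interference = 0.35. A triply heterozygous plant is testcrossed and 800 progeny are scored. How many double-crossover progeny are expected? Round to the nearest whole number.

18

Map distances give recombination frequencies of 0.150 and 0.230 for the two intervals.
With interference 0.35 (so coincidence = 0.65), expected double-crossover frequency = 0.150 × 0.230 × 0.65 = 0.02243.
Expected number = 0.02243 × 800 = 17.94 ≈ 18.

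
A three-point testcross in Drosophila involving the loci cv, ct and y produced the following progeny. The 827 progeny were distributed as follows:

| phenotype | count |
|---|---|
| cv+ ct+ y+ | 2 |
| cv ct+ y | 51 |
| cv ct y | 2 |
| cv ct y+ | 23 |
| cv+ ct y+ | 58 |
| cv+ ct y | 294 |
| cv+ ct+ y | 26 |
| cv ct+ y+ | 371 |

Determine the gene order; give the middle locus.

The two most frequent reciprocal classes, cv ct+ y+ and cv+ ct y, are the parental types, so the F1 was cv ct+ y+ / cv+ ct y.
The two rarest classes, cv+ ct+ y+ and cv ct y, are the double crossovers. Comparing them with the parentals, only the cv allele has switched, so cv is the middle locus and the order is y – cv – ct.

cv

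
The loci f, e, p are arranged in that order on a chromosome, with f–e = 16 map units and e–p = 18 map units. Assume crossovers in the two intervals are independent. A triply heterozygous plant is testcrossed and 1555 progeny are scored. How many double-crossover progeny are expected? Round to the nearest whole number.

45

Map distances give recombination frequencies of 0.160 and 0.180 for the two intervals.
With no interference, expected double-crossover frequency = 0.160 × 0.180 = 0.02880.
Expected number = 0.02880 × 1555 = 44.78 ≈ 45.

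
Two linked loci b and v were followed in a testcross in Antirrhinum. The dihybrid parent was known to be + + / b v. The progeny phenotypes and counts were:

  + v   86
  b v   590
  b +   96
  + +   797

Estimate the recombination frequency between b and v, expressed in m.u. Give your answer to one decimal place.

The recombinant classes are + v and b +: 86 + 96 = 182.
Recombination frequency = 182/1569 = 0.1160 ≈ 11.6%, i.e. 11.6 m.u.

11.6 m.u.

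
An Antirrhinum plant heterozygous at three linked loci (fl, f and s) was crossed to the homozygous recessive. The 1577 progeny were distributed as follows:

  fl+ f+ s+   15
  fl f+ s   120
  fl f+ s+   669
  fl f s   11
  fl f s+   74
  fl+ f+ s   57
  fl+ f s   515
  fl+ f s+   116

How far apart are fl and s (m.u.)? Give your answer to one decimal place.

The two most frequent reciprocal classes, fl f+ s+ and fl+ f s, are the parental types, so the F1 was fl f+ s+ / fl+ f s.
The two rarest classes, fl+ f+ s+ and fl f s, are the double crossovers. Comparing them with the parentals, only the fl allele has switched, so fl is the middle locus and the order is f – fl – s.
Crossovers in the fl–s interval produce the single-crossover classes fl f+ s and fl+ f s+ (120 + 116 = 236) plus the double crossovers (26).
RF(fl–s) = (236 + 26) / 1577 = 262/1577 = 0.1661 → 16.6 m.u.

16.6 m.u.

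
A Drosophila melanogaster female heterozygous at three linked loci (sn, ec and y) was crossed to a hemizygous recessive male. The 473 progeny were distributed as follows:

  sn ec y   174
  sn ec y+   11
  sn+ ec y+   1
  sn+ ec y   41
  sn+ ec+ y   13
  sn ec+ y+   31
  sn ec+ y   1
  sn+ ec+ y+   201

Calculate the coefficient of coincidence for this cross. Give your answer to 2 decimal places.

The two most frequent reciprocal classes, sn ec y and sn+ ec+ y+, are the parental types, so the F1 was sn ec y / sn+ ec+ y+.
The two rarest classes, sn ec+ y and sn+ ec y+, are the double crossovers. Comparing them with the parentals, only the ec allele has switched, so ec is the middle locus and the order is y – ec – sn.
y–ec: (24 + 2)/473 = 0.0550; ec–sn: (72 + 2)/473 = 0.1564.
Expected DCO frequency = 0.0550 × 0.1564 ≈ 0.00860; observed = 2/473 ≈ 0.00423.
Coefficient of coincidence = 0.00423/0.00860 ≈ 0.49.

0.49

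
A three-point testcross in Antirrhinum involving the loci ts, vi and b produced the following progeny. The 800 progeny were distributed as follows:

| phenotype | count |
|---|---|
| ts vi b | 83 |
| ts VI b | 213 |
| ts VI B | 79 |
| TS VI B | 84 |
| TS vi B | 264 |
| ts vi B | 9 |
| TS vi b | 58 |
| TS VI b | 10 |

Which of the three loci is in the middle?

The two most frequent reciprocal classes, TS vi B and ts VI b, are the parental types, so the F1 was TS vi B / ts VI b.
The two rarest classes, ts vi B and TS VI b, are the double crossovers. Comparing them with the parentals, only the ts allele has switched, so ts is the middle locus and the order is vi – ts – b.

ts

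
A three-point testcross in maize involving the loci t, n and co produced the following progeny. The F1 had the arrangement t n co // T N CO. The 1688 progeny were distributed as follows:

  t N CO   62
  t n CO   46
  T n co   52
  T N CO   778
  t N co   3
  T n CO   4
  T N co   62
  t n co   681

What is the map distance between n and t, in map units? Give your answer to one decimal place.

7.2 map units

The two rarest classes, t N co and T n CO, are the double crossovers. Comparing them with the parentals, only the n allele has switched, so n is the middle locus and the order is co – n – t.
Crossovers in the n–t interval produce the single-crossover classes T n co and t N CO (52 + 62 = 114) plus the double crossovers (7).
RF(n–t) = (114 + 7) / 1688 = 121/1688 = 0.0717 → 7.2 map units.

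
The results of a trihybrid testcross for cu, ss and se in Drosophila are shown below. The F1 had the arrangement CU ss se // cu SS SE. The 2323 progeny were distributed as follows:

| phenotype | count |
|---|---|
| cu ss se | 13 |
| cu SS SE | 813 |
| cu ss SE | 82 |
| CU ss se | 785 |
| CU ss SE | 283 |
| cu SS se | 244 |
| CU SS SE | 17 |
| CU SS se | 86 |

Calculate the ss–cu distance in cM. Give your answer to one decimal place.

8.5 cM

The two rarest classes, cu ss se and CU SS SE, are the double crossovers. Comparing them with the parentals, only the cu allele has switched, so cu is the middle locus and the order is ss – cu – se.
Crossovers in the ss–cu interval produce the single-crossover classes CU SS se and cu ss SE (86 + 82 = 168) plus the double crossovers (30).
RF(ss–cu) = (168 + 30) / 2323 = 198/2323 = 0.0852 → 8.5 cM.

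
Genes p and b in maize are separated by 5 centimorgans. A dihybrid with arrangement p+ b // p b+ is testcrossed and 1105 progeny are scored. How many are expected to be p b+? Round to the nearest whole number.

A map distance of 5 centimorgans corresponds to a recombination frequency of 0.050.
The F1 is p+ b / p b+, so p b+ is a parental gamete class with expected frequency (1 − r)/2 = 0.950/2 = 0.4750.
Expected number = 0.4750 × 1105 = 524.88 ≈ 525.

525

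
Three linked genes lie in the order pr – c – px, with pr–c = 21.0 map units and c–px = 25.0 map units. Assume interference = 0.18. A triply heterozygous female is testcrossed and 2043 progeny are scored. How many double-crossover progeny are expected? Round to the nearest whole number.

Map distances give recombination frequencies of 0.210 and 0.250 for the two intervals.
With interference 0.18 (so coincidence = 0.82), expected double-crossover frequency = 0.210 × 0.250 × 0.82 = 0.04305.
Expected number = 0.04305 × 2043 = 87.95 ≈ 88.

88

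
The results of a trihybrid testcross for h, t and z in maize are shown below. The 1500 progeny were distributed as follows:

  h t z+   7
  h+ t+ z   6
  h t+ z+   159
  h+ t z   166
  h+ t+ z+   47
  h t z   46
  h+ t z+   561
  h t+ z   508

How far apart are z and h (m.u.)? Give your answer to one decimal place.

The two most frequent reciprocal classes, h+ t z+ and h t+ z, are the parental types, so the F1 was h+ t z+ / h t+ z.
The two rarest classes, h t z+ and h+ t+ z, are the double crossovers. Comparing them with the parentals, only the h allele has switched, so h is the middle locus and the order is z – h – t.
Crossovers in the z–h interval produce the single-crossover classes h+ t z and h t+ z+ (166 + 159 = 325) plus the double crossovers (13).
RF(z–h) = (325 + 13) / 1500 = 338/1500 = 0.2253 → 22.5 m.u.

22.5 m.u.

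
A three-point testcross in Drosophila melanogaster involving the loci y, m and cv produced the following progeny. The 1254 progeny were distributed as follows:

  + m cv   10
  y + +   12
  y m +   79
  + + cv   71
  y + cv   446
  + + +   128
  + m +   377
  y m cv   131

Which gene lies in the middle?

cv

The two most frequent reciprocal classes, y + cv and + m +, are the parental types, so the F1 was y + cv / + m +.
The two rarest classes, y + + and + m cv, are the double crossovers. Comparing them with the parentals, only the cv allele has switched, so cv is the middle locus and the order is m – cv – y.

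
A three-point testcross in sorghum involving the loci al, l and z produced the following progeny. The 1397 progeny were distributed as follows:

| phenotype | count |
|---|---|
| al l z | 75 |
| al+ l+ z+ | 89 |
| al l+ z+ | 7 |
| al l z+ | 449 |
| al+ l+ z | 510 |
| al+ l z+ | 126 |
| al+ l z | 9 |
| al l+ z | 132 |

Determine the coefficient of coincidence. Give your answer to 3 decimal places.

0.453

The two most frequent reciprocal classes, al l z+ and al+ l+ z, are the parental types, so the F1 was al l z+ / al+ l+ z.
The two rarest classes, al l+ z+ and al+ l z, are the double crossovers. Comparing them with the parentals, only the l allele has switched, so l is the middle locus and the order is z – l – al.
z–l: (164 + 16)/1397 = 0.1288; l–al: (258 + 16)/1397 = 0.1961.
Expected DCO frequency = 0.1288 × 0.1961 ≈ 0.02526; observed = 16/1397 ≈ 0.01145.
Coefficient of coincidence = 0.01145/0.02526 ≈ 0.453.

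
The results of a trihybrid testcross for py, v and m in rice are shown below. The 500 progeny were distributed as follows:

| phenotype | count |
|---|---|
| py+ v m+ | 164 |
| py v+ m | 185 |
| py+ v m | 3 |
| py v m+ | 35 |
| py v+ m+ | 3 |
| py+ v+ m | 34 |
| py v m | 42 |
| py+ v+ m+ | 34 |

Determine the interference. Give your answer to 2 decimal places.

The two most frequent reciprocal classes, py+ v m+ and py v+ m, are the parental types, so the F1 was py+ v m+ / py v+ m.
The two rarest classes, py+ v m and py v+ m+, are the double crossovers. Comparing them with the parentals, only the m allele has switched, so m is the middle locus and the order is v – m – py.
v–m: (76 + 6)/500 = 0.1640; m–py: (69 + 6)/500 = 0.1500.
Expected DCO frequency = 0.1640 × 0.1500 ≈ 0.02460; observed = 6/500 ≈ 0.01200.
Coefficient of coincidence = 0.01200/0.02460 ≈ 0.49; interference = 1 − 0.49 = 0.51.

0.51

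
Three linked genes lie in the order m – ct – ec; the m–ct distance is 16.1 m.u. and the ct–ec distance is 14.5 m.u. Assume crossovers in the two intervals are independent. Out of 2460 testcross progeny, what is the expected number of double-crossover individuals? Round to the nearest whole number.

57

Map distances give recombination frequencies of 0.161 and 0.145 for the two intervals.
With no interference, expected double-crossover frequency = 0.161 × 0.145 = 0.02334.
Expected number = 0.02334 × 2460 = 57.43 ≈ 57.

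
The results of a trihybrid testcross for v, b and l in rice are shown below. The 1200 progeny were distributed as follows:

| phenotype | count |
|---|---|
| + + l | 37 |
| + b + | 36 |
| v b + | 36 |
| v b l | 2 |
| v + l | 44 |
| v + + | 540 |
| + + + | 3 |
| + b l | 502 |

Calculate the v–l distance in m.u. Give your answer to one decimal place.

7.1 m.u.

The two most frequent reciprocal classes, v + + and + b l, are the parental types, so the F1 was v + + / + b l.
The two rarest classes, + + + and v b l, are the double crossovers. Comparing them with the parentals, only the v allele has switched, so v is the middle locus and the order is l – v – b.
Crossovers in the l–v interval produce the single-crossover classes v + l and + b + (44 + 36 = 80) plus the double crossovers (5).
RF(l–v) = (80 + 5) / 1200 = 85/1200 = 0.0708 → 7.1 m.u.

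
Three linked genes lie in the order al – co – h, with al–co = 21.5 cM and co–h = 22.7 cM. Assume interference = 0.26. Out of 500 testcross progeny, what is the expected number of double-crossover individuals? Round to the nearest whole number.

18

Map distances give recombination frequencies of 0.215 and 0.227 for the two intervals.
With interference 0.26 (so coincidence = 0.74), expected double-crossover frequency = 0.215 × 0.227 × 0.74 = 0.03612.
Expected number = 0.03612 × 500 = 18.06 ≈ 18.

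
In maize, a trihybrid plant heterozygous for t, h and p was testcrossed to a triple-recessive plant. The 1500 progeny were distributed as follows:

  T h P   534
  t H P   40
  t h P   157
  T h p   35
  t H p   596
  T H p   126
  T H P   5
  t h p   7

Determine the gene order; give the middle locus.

The two most frequent reciprocal classes, t H p and T h P, are the parental types, so the F1 was t H p / T h P.
The two rarest classes, t h p and T H P, are the double crossovers. Comparing them with the parentals, only the h allele has switched, so h is the middle locus and the order is p – h – t.

h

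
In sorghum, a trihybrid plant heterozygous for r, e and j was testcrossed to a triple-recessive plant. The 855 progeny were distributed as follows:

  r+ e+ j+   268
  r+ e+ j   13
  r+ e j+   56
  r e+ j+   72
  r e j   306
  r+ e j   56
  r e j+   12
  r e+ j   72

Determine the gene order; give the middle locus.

The two most frequent reciprocal classes, r e j and r+ e+ j+, are the parental types, so the F1 was r e j / r+ e+ j+.
The two rarest classes, r e j+ and r+ e+ j, are the double crossovers. Comparing them with the parentals, only the j allele has switched, so j is the middle locus and the order is r – j – e.

j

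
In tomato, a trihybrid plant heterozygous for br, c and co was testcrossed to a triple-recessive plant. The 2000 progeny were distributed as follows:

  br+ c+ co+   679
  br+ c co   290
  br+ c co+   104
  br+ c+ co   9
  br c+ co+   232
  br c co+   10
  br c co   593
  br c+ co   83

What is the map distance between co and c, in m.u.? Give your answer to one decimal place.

10.3 m.u.

The two most frequent reciprocal classes, br+ c+ co+ and br c co, are the parental types, so the F1 was br+ c+ co+ / br c co.
The two rarest classes, br+ c+ co and br c co+, are the double crossovers. Comparing them with the parentals, only the co allele has switched, so co is the middle locus and the order is c – co – br.
Crossovers in the c–co interval produce the single-crossover classes br+ c co+ and br c+ co (104 + 83 = 187) plus the double crossovers (19).
RF(c–co) = (187 + 19) / 2000 = 206/2000 = 0.1030 → 10.3 m.u.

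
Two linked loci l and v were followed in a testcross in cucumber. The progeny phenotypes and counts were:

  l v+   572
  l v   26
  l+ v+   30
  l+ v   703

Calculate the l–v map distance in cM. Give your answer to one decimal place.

The two most frequent classes, l+ v (703) and l v+ (572), are the parental types, so the F1 was l+ v / l v+.
The recombinant classes are l+ v+ and l v: 30 + 26 = 56.
Recombination frequency = 56/1331 = 0.0421 ≈ 4.2%, i.e. 4.2 cM.

4.2 cM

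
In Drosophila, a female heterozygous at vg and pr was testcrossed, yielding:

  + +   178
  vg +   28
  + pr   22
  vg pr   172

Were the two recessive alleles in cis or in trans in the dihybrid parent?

The two most frequent classes are + + (178) and vg pr (172); these are the parental (non-recombinant) types.
So the F1 carried + + on one chromosome and vg pr on the other — the recessive alleles are on the same chromosome (cis / coupling).

cis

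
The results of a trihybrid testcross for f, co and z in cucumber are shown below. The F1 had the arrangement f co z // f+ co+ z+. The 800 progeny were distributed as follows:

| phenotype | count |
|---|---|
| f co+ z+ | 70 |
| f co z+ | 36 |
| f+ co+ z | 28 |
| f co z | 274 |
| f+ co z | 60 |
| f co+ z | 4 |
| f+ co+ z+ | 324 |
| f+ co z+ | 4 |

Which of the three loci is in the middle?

co

The two rarest classes, f co+ z and f+ co z+, are the double crossovers. Comparing them with the parentals, only the co allele has switched, so co is the middle locus and the order is f – co – z.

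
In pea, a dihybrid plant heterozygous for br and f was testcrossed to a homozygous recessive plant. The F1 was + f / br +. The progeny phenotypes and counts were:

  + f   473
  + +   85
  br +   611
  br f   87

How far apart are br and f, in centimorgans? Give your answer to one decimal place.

13.7 centimorgans

The recombinant classes are + + and br f: 85 + 87 = 172.
Recombination frequency = 172/1256 = 0.1369 ≈ 13.7%, i.e. 13.7 centimorgans.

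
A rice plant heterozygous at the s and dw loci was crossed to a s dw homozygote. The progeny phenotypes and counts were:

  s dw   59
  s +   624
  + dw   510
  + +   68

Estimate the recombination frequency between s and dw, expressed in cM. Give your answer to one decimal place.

The two most frequent classes, + dw (510) and s + (624), are the parental types, so the F1 was + dw / s +.
The recombinant classes are + + and s dw: 68 + 59 = 127.
Recombination frequency = 127/1261 = 0.1007 ≈ 10.1%, i.e. 10.1 cM.

10.1 cM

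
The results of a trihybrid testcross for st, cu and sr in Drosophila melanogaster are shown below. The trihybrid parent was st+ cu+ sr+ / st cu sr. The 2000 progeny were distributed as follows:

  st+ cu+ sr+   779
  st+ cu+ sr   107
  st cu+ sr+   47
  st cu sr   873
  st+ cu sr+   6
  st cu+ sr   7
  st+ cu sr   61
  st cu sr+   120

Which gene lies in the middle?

The two rarest classes, st+ cu sr+ and st cu+ sr, are the double crossovers. Comparing them with the parentals, only the cu allele has switched, so cu is the middle locus and the order is sr – cu – st.

cu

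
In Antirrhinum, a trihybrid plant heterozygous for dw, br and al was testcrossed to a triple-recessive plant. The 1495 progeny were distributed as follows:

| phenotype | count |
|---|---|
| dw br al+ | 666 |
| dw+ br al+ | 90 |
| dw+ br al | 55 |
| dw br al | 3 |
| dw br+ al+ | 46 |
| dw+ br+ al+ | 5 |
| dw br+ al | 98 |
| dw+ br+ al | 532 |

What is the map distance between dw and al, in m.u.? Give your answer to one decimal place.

13.1 m.u.

The two most frequent reciprocal classes, dw br al+ and dw+ br+ al, are the parental types, so the F1 was dw br al+ / dw+ br+ al.
The two rarest classes, dw br al and dw+ br+ al+, are the double crossovers. Comparing them with the parentals, only the al allele has switched, so al is the middle locus and the order is br – al – dw.
Crossovers in the al–dw interval produce the single-crossover classes dw+ br al+ and dw br+ al (90 + 98 = 188) plus the double crossovers (8).
RF(al–dw) = (188 + 8) / 1495 = 196/1495 = 0.1311 → 13.1 m.u.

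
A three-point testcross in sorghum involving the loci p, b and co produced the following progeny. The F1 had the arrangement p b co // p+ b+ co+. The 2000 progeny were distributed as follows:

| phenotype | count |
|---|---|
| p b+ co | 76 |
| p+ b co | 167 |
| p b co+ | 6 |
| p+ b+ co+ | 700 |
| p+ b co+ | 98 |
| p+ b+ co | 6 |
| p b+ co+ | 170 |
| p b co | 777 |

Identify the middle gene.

The two rarest classes, p b co+ and p+ b+ co, are the double crossovers. Comparing them with the parentals, only the co allele has switched, so co is the middle locus and the order is b – co – p.

co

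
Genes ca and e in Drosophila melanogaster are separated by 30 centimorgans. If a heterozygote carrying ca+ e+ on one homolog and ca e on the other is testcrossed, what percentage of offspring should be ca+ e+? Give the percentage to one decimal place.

35.0%

A map distance of 30 centimorgans corresponds to a recombination frequency of 0.300.
The F1 is ca+ e+ / ca e, so ca+ e+ is a parental gamete class with expected frequency (1 − r)/2 = 0.700/2 = 0.3500.
That is 0.3500 = 35.0% of the progeny.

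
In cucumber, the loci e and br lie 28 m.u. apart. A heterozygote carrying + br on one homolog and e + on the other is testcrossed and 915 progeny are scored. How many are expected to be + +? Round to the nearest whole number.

A map distance of 28 m.u. corresponds to a recombination frequency of 0.280.
The F1 is + br / e +, so + + is a recombinant gamete class with expected frequency r/2 = 0.280/2 = 0.1400.
Expected number = 0.1400 × 915 = 128.10 ≈ 128.

128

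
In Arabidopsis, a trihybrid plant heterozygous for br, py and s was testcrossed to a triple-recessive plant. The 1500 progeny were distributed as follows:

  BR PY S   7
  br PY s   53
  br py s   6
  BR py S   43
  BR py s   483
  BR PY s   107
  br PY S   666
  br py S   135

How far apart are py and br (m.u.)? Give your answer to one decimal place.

The two most frequent reciprocal classes, br PY S and BR py s, are the parental types, so the F1 was br PY S / BR py s.
The two rarest classes, BR PY S and br py s, are the double crossovers. Comparing them with the parentals, only the br allele has switched, so br is the middle locus and the order is py – br – s.
Crossovers in the py–br interval produce the single-crossover classes br py S and BR PY s (135 + 107 = 242) plus the double crossovers (13).
RF(py–br) = (242 + 13) / 1500 = 255/1500 = 0.1700 → 17.0 m.u.

17.0 m.u.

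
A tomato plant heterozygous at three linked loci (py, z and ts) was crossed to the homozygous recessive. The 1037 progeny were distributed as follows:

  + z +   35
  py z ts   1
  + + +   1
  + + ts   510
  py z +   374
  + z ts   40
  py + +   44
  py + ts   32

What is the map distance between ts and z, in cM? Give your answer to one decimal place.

8.3 cM

The two most frequent reciprocal classes, + + ts and py z +, are the parental types, so the F1 was + + ts / py z +.
The two rarest classes, + + + and py z ts, are the double crossovers. Comparing them with the parentals, only the ts allele has switched, so ts is the middle locus and the order is z – ts – py.
Crossovers in the z–ts interval produce the single-crossover classes + z ts and py + + (40 + 44 = 84) plus the double crossovers (2).
RF(z–ts) = (84 + 2) / 1037 = 86/1037 = 0.0829 → 8.3 cM.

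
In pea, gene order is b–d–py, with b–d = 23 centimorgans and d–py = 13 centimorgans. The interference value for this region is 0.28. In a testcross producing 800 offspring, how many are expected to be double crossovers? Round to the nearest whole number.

17

Map distances give recombination frequencies of 0.230 and 0.130 for the two intervals.
With interference 0.28 (so coincidence = 0.72), expected double-crossover frequency = 0.230 × 0.130 × 0.72 = 0.02153.
Expected number = 0.02153 × 800 = 17.22 ≈ 17.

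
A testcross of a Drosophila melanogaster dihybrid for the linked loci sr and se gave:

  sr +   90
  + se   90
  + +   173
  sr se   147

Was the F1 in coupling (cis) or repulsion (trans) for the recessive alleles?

cis

The two most frequent classes are + + (173) and sr se (147); these are the parental (non-recombinant) types.
So the F1 carried + + on one chromosome and sr se on the other — the recessive alleles are on the same chromosome (cis / coupling).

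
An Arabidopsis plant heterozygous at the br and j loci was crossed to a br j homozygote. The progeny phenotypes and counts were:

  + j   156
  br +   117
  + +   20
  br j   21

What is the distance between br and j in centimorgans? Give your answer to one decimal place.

The two most frequent classes, + j (156) and br + (117), are the parental types, so the F1 was + j / br +.
The recombinant classes are + + and br j: 20 + 21 = 41.
Recombination frequency = 41/314 = 0.1306 ≈ 13.1%, i.e. 13.1 centimorgans.

13.1 centimorgans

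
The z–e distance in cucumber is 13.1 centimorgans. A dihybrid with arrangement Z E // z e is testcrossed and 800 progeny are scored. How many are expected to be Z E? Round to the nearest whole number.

348

A map distance of 13.1 centimorgans corresponds to a recombination frequency of 0.131.
The F1 is Z E / z e, so Z E is a parental gamete class with expected frequency (1 − r)/2 = 0.869/2 = 0.4345.
Expected number = 0.4345 × 800 = 347.60 ≈ 348.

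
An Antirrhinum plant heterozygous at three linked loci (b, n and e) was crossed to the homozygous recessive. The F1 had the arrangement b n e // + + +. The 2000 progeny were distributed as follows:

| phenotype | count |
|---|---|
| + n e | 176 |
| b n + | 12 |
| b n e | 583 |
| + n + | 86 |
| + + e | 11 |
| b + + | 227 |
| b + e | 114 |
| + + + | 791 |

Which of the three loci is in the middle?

e

The two rarest classes, b n + and + + e, are the double crossovers. Comparing them with the parentals, only the e allele has switched, so e is the middle locus and the order is n – e – b.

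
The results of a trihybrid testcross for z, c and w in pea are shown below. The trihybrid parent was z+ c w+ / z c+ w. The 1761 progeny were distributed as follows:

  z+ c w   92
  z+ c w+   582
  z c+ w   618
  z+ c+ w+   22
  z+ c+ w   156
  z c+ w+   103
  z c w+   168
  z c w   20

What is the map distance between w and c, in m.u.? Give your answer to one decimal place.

The two rarest classes, z+ c+ w+ and z c w, are the double crossovers. Comparing them with the parentals, only the c allele has switched, so c is the middle locus and the order is w – c – z.
Crossovers in the w–c interval produce the single-crossover classes z+ c w and z c+ w+ (92 + 103 = 195) plus the double crossovers (42).
RF(w–c) = (195 + 42) / 1761 = 237/1761 = 0.1346 → 13.5 m.u.

13.5 m.u.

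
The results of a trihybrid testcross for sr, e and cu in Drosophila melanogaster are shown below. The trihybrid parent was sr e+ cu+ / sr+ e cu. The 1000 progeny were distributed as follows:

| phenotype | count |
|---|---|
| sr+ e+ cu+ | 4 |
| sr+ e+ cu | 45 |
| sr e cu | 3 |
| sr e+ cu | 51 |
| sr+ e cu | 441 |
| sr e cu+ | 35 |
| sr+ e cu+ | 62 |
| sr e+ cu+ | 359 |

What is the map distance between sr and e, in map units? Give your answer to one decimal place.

8.7 map units

The two rarest classes, sr+ e+ cu+ and sr e cu, are the double crossovers. Comparing them with the parentals, only the sr allele has switched, so sr is the middle locus and the order is cu – sr – e.
Crossovers in the sr–e interval produce the single-crossover classes sr e cu+ and sr+ e+ cu (35 + 45 = 80) plus the double crossovers (7).
RF(sr–e) = (80 + 7) / 1000 = 87/1000 = 0.0870 → 8.7 map units.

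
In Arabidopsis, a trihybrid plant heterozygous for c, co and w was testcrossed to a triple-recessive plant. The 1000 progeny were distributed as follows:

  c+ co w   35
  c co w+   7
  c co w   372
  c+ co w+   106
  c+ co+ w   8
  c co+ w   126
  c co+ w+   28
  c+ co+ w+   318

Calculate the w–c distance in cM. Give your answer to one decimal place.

The two most frequent reciprocal classes, c co w and c+ co+ w+, are the parental types, so the F1 was c co w / c+ co+ w+.
The two rarest classes, c co w+ and c+ co+ w, are the double crossovers. Comparing them with the parentals, only the w allele has switched, so w is the middle locus and the order is co – w – c.
Crossovers in the w–c interval produce the single-crossover classes c+ co w and c co+ w+ (35 + 28 = 63) plus the double crossovers (15).
RF(w–c) = (63 + 15) / 1000 = 78/1000 = 0.0780 → 7.8 cM.

7.8 cM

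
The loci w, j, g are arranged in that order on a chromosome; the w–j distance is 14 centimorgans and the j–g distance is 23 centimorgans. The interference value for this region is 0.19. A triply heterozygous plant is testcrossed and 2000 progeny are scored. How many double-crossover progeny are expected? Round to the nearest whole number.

52

Map distances give recombination frequencies of 0.140 and 0.230 for the two intervals.
With interference 0.19 (so coincidence = 0.81), expected double-crossover frequency = 0.140 × 0.230 × 0.81 = 0.02608.
Expected number = 0.02608 × 2000 = 52.16 ≈ 52.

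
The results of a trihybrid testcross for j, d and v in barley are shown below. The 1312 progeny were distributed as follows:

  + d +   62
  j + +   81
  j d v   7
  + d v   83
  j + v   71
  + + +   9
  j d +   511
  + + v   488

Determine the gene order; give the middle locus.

v

The two most frequent reciprocal classes, j d + and + + v, are the parental types, so the F1 was j d + / + + v.
The two rarest classes, j d v and + + +, are the double crossovers. Comparing them with the parentals, only the v allele has switched, so v is the middle locus and the order is d – v – j.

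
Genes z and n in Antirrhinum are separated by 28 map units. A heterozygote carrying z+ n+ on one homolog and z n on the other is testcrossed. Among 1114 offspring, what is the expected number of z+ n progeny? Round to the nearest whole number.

156

A map distance of 28 map units corresponds to a recombination frequency of 0.280.
The F1 is z+ n+ / z n, so z+ n is a recombinant gamete class with expected frequency r/2 = 0.280/2 = 0.1400.
Expected number = 0.1400 × 1114 = 155.96 ≈ 156.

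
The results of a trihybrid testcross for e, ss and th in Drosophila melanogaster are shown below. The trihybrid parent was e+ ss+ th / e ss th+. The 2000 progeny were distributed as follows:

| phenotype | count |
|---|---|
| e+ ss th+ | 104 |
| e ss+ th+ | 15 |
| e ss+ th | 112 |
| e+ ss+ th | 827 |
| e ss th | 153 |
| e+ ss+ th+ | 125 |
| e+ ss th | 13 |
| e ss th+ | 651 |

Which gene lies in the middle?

The two rarest classes, e+ ss th and e ss+ th+, are the double crossovers. Comparing them with the parentals, only the ss allele has switched, so ss is the middle locus and the order is e – ss – th.

ss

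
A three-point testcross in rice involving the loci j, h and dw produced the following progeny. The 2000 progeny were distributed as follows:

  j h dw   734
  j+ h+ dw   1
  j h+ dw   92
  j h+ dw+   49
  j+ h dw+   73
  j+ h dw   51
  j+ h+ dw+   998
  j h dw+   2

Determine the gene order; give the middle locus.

dw

The two most frequent reciprocal classes, j+ h+ dw+ and j h dw, are the parental types, so the F1 was j+ h+ dw+ / j h dw.
The two rarest classes, j+ h+ dw and j h dw+, are the double crossovers. Comparing them with the parentals, only the dw allele has switched, so dw is the middle locus and the order is j – dw – h.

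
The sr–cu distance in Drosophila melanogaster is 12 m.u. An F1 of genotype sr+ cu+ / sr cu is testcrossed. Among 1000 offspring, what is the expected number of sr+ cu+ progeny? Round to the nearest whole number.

A map distance of 12 m.u. corresponds to a recombination frequency of 0.120.
The F1 is sr+ cu+ / sr cu, so sr+ cu+ is a parental gamete class with expected frequency (1 − r)/2 = 0.880/2 = 0.4400.
Expected number = 0.4400 × 1000 = 440.00 ≈ 440.

440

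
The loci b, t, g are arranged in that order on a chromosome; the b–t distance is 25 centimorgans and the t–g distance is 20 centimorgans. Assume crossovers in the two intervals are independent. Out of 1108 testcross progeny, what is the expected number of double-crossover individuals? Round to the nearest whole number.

Map distances give recombination frequencies of 0.250 and 0.200 for the two intervals.
With no interference, expected double-crossover frequency = 0.250 × 0.200 = 0.05000.
Expected number = 0.05000 × 1108 = 55.40 ≈ 55.

55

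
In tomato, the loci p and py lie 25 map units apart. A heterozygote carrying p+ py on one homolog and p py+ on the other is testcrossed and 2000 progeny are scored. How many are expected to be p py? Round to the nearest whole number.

A map distance of 25 map units corresponds to a recombination frequency of 0.250.
The F1 is p+ py / p py+, so p py is a recombinant gamete class with expected frequency r/2 = 0.250/2 = 0.1250.
Expected number = 0.1250 × 2000 = 250.00 ≈ 250.

250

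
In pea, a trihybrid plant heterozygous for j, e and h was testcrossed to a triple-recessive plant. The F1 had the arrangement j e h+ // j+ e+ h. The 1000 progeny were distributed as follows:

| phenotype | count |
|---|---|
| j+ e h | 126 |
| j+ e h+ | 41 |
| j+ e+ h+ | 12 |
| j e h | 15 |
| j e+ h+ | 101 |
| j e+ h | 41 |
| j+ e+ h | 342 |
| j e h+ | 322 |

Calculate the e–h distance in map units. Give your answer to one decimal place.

The two rarest classes, j e h and j+ e+ h+, are the double crossovers. Comparing them with the parentals, only the h allele has switched, so h is the middle locus and the order is e – h – j.
Crossovers in the e–h interval produce the single-crossover classes j e+ h+ and j+ e h (101 + 126 = 227) plus the double crossovers (27).
RF(e–h) = (227 + 27) / 1000 = 254/1000 = 0.2540 → 25.4 map units.

25.4 map units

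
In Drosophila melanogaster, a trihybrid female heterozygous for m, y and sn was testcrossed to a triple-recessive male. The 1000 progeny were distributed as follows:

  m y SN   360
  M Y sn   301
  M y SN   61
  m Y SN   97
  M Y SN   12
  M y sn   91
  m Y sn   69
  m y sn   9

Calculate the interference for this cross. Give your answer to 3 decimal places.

The two most frequent reciprocal classes, m y SN and M Y sn, are the parental types, so the F1 was m y SN / M Y sn.
The two rarest classes, m y sn and M Y SN, are the double crossovers. Comparing them with the parentals, only the sn allele has switched, so sn is the middle locus and the order is m – sn – y.
m–sn: (130 + 21)/1000 = 0.1510; sn–y: (188 + 21)/1000 = 0.2090.
Expected DCO frequency = 0.1510 × 0.2090 ≈ 0.03156; observed = 21/1000 ≈ 0.02100.
Coefficient of coincidence = 0.02100/0.03156 ≈ 0.665; interference = 1 − 0.665 = 0.335.

0.335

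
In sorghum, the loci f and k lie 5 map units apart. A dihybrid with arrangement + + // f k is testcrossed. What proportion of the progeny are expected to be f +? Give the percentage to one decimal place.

2.5%

A map distance of 5 map units corresponds to a recombination frequency of 0.050.
The F1 is + + / f k, so f + is a recombinant gamete class with expected frequency r/2 = 0.050/2 = 0.0250.
That is 0.0250 = 2.5% of the progeny.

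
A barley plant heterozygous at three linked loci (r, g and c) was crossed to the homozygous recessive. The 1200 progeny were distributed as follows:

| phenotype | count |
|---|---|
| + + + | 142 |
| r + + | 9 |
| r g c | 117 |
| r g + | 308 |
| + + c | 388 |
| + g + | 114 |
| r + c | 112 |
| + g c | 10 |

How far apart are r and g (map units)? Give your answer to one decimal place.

The two most frequent reciprocal classes, + + c and r g +, are the parental types, so the F1 was + + c / r g +.
The two rarest classes, + g c and r + +, are the double crossovers. Comparing them with the parentals, only the g allele has switched, so g is the middle locus and the order is r – g – c.
Crossovers in the r–g interval produce the single-crossover classes r + c and + g + (112 + 114 = 226) plus the double crossovers (19).
RF(r–g) = (226 + 19) / 1200 = 245/1200 = 0.2042 → 20.4 map units.

20.4 map units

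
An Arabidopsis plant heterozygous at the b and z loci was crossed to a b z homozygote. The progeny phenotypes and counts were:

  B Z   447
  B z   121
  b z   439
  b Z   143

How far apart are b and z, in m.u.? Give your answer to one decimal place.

23.0 m.u.

The two most frequent classes, B Z (447) and b z (439), are the parental types, so the F1 was B Z / b z.
The recombinant classes are B z and b Z: 121 + 143 = 264.
Recombination frequency = 264/1150 = 0.2296 ≈ 23.0%, i.e. 23.0 m.u.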